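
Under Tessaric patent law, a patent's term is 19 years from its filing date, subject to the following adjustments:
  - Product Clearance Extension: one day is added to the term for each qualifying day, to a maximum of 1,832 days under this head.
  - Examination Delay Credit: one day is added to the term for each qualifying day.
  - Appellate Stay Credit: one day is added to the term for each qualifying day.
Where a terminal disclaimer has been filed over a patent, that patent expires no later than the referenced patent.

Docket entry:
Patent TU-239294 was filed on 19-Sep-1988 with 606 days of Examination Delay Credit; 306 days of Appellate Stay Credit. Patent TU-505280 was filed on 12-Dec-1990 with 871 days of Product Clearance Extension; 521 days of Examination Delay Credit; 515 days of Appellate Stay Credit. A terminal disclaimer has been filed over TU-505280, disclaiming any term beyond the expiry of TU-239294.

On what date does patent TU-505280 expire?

Natural term of TU-505280:
  Base: filing + 19 years → 12 December 2009.
  Product Clearance Extension: 871 days (within the 1832-day cap) → +871 days → 1 May 2012.
  Examination Delay Credit: +521 days → 4 October 2013.
  Appellate Stay Credit: +515 days → 3 March 2015.
Expiry of referenced patent TU-239294:
  Base: filing + 19 years → 19 September 2007.
  Examination Delay Credit: +606 days → 17 May 2009.
  Appellate Stay Credit: +306 days → 19 March 2010.
Terminal disclaimer: TU-505280 expires on the earlier of 3 March 2015 and 19 March 2010.

March 19, 2010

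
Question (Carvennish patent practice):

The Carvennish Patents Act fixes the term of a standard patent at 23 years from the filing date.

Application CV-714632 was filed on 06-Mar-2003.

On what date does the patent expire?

Filing date + 23 years → 6 March 2026.

March 6, 2026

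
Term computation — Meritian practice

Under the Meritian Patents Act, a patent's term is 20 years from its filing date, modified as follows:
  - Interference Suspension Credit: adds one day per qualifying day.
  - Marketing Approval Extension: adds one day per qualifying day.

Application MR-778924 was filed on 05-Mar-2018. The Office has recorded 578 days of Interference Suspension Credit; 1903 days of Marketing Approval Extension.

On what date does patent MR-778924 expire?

Base term: filing date + 20 years → 5 March 2038.
Interference Suspension Credit: +578 days → 4 October 2039.
Marketing Approval Extension: +1903 days → 19 December 2044.

2044-12-19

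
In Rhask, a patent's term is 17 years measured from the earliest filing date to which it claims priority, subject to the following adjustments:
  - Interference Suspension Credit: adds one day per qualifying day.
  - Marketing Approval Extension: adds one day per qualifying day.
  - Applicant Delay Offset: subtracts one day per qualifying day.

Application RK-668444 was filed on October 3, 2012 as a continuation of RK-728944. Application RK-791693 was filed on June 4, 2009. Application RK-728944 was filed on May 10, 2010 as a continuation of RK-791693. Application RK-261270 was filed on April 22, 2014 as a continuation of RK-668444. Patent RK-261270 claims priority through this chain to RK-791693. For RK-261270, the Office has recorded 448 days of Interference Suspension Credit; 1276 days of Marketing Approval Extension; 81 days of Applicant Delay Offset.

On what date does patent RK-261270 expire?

Earliest priority filing: 4 June 2009.
Base term: 4 June 2009 + 17 years → 4 June 2026.
Interference Suspension Credit: +448 days → 26 August 2027.
Marketing Approval Extension: +1276 days → 22 February 2031.
Applicant Delay Offset: −81 days → 3 December 2030.

December 3, 2030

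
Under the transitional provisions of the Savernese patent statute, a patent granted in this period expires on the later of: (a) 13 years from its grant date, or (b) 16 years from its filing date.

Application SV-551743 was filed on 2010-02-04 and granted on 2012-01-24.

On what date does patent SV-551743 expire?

February 4, 2026

(a) grant + 13 years → 24 January 2025.
(b) filing + 16 years → 4 February 2026.
Later of the two: 4 February 2026.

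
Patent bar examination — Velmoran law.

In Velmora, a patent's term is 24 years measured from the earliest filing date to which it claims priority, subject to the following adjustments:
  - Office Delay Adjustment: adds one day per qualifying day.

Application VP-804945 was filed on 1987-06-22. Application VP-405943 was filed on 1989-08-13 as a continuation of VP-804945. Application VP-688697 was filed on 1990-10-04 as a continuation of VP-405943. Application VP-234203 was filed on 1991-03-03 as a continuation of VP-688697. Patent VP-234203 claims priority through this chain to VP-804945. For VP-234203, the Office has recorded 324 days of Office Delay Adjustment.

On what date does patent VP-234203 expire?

Earliest priority filing: 22 June 1987.
Base term: 22 June 1987 + 24 years → 22 June 2011.
Office Delay Adjustment: +324 days → 11 May 2012.

2012-05-11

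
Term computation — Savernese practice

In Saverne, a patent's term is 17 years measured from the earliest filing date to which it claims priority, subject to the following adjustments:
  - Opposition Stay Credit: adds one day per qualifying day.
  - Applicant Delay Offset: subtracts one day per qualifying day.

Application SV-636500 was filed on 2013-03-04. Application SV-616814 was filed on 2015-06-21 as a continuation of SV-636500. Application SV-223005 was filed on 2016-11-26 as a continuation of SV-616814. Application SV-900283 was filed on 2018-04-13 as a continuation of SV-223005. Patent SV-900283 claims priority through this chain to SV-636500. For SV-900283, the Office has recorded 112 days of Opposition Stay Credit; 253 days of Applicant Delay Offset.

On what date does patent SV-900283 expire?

October 14, 2029

Earliest priority filing: 4 March 2013.
Base term: 4 March 2013 + 17 years → 4 March 2030.
Opposition Stay Credit: +112 days → 24 June 2030.
Applicant Delay Offset: −253 days → 14 October 2029.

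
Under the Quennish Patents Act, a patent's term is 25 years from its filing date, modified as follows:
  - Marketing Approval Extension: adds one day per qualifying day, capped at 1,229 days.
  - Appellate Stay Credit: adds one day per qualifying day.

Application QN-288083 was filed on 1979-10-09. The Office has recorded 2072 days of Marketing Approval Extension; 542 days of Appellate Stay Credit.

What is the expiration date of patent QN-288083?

Base term: filing date + 25 years → 9 October 2004.
Marketing Approval Extension: 2072 days claimed exceeds the 1229-day cap, so +1229 days → 20 February 2008.
Appellate Stay Credit: +542 days → 15 August 2009.

August 15, 2009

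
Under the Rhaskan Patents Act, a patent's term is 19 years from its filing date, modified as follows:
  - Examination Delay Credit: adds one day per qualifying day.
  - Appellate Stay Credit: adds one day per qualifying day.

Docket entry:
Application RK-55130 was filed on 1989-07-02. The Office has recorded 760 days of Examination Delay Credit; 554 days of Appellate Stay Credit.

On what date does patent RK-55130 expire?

February 6, 2012

Base term: filing date + 19 years → 2 July 2008.
Examination Delay Credit: +760 days → 1 August 2010.
Appellate Stay Credit: +554 days → 6 February 2012.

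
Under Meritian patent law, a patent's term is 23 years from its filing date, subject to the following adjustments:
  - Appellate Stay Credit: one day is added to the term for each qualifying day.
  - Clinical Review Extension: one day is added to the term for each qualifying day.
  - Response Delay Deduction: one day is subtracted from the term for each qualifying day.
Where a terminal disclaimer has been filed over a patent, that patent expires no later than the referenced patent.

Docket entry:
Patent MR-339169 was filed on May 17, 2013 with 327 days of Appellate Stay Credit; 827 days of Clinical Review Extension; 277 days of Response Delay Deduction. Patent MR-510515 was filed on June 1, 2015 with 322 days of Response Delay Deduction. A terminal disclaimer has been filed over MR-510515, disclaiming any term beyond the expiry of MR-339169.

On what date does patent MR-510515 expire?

Natural term of MR-510515:
  Base: filing + 23 years → 1 June 2038.
  Response Delay Deduction: −322 days → 14 July 2037.
Expiry of referenced patent MR-339169:
  Base: filing + 23 years → 17 May 2036.
  Appellate Stay Credit: +327 days → 9 April 2037.
  Clinical Review Extension: +827 days → 15 July 2039.
  Response Delay Deduction: −277 days → 11 October 2038.
Terminal disclaimer: MR-510515 expires on the earlier of 14 July 2037 and 11 October 2038.

July 14, 2037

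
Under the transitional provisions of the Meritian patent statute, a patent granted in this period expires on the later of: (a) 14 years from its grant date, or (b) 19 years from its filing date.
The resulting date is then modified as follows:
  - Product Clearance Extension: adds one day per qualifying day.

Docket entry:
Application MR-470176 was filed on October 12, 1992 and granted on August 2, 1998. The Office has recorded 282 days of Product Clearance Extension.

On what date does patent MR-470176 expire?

2013-05-11

(a) grant + 14 years → 2 August 2012.
(b) filing + 19 years → 12 October 2011.
Later of the two: 2 August 2012.
Product Clearance Extension: +282 days → 11 May 2013.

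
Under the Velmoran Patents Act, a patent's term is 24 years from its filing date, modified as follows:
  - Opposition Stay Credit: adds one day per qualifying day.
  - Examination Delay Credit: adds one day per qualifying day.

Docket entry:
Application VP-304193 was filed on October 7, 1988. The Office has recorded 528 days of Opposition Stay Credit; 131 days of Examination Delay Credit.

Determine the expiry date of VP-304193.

Base term: filing date + 24 years → 7 October 2012.
Opposition Stay Credit: +528 days → 19 March 2014.
Examination Delay Credit: +131 days → 28 July 2014.

July 28, 2014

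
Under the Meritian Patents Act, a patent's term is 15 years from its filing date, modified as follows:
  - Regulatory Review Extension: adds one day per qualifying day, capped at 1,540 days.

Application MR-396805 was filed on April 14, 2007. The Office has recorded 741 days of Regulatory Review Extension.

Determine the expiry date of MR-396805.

Base term: filing date + 15 years → 14 April 2022.
Regulatory Review Extension: 741 days (within the 1540-day cap) → +741 days → 24 April 2024.

2024-04-24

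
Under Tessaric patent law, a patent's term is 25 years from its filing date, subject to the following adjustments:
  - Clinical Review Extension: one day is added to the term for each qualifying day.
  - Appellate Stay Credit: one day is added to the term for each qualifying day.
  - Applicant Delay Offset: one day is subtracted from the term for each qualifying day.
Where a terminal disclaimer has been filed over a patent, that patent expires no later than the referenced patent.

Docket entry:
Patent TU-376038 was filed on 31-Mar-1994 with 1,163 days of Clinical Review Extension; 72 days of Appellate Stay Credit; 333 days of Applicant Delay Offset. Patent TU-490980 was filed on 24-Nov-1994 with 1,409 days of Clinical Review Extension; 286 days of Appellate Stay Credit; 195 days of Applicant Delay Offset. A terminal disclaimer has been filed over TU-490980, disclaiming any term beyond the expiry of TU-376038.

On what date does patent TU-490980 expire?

September 18, 2021

Natural term of TU-490980:
  Base: filing + 25 years → 24 November 2019.
  Clinical Review Extension: +1409 days → 3 October 2023.
  Appellate Stay Credit: +286 days → 15 July 2024.
  Applicant Delay Offset: −195 days → 2 January 2024.
Expiry of referenced patent TU-376038:
  Base: filing + 25 years → 31 March 2019.
  Clinical Review Extension: +1163 days → 6 June 2022.
  Appellate Stay Credit: +72 days → 17 August 2022.
  Applicant Delay Offset: −333 days → 18 September 2021.
Terminal disclaimer: TU-490980 expires on the earlier of 2 January 2024 and 18 September 2021.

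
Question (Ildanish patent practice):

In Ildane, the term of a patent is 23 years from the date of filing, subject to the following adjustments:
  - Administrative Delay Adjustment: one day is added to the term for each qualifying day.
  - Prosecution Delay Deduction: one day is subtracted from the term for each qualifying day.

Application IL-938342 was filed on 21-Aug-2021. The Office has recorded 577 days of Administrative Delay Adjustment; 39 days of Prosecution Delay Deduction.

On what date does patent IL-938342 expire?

February 10, 2046

Base term: filing date + 23 years → 21 August 2044.
Administrative Delay Adjustment: +577 days → 21 March 2046.
Prosecution Delay Deduction: −39 days → 10 February 2046.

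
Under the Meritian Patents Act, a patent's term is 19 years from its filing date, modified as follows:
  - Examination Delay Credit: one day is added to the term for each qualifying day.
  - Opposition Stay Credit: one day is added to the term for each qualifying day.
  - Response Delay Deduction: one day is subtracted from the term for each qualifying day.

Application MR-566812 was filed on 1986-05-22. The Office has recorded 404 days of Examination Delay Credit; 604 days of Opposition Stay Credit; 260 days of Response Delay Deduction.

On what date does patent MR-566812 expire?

Base term: filing date + 19 years → 22 May 2005.
Examination Delay Credit: +404 days → 30 June 2006.
Opposition Stay Credit: +604 days → 24 February 2008.
Response Delay Deduction: −260 days → 9 June 2007.

June 9, 2007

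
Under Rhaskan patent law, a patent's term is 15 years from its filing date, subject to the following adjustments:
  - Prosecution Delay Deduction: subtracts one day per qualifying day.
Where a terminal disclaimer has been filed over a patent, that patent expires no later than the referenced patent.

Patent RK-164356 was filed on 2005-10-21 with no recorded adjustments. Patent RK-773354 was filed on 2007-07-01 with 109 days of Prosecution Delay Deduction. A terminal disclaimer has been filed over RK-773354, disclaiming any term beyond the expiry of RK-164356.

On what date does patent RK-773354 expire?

October 21, 2020

Natural term of RK-773354:
  Base: filing + 15 years → 1 July 2022.
  Prosecution Delay Deduction: −109 days → 14 March 2022.
Expiry of referenced patent RK-164356:
  Base: filing + 15 years → 21 October 2020.
Terminal disclaimer: RK-773354 expires on the earlier of 14 March 2022 and 21 October 2020.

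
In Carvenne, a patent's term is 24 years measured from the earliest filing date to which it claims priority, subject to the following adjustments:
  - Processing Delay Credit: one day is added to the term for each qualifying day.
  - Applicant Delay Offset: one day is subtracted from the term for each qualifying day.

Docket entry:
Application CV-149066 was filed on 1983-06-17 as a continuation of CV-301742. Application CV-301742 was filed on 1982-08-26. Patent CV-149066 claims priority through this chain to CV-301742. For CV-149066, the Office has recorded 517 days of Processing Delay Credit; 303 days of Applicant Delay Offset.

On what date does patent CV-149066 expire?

Earliest priority filing: 26 August 1982.
Base term: 26 August 1982 + 24 years → 26 August 2006.
Processing Delay Credit: +517 days → 25 January 2008.
Applicant Delay Offset: −303 days → 28 March 2007.

2007-03-28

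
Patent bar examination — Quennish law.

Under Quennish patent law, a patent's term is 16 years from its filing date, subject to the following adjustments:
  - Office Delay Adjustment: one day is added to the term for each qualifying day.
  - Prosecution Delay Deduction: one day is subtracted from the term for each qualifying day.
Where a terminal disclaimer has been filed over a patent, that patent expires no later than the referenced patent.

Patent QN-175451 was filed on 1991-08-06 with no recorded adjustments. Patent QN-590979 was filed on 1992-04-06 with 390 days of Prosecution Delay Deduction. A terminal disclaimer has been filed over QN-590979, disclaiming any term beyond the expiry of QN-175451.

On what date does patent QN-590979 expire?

Natural term of QN-590979:
  Base: filing + 16 years → 6 April 2008.
  Prosecution Delay Deduction: −390 days → 13 March 2007.
Expiry of referenced patent QN-175451:
  Base: filing + 16 years → 6 August 2007.
Terminal disclaimer: QN-590979 expires on the earlier of 13 March 2007 and 6 August 2007.

March 13, 2007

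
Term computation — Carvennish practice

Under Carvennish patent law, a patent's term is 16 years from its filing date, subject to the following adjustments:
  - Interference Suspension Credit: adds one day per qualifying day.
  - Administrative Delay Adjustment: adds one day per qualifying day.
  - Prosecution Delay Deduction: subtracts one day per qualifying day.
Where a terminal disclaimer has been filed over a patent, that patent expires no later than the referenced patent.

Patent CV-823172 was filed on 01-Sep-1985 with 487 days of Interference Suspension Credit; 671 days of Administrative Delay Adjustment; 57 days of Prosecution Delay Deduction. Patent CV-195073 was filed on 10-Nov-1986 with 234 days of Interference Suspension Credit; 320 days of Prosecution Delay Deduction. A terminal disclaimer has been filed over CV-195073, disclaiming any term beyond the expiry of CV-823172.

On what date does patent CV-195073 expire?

Natural term of CV-195073:
  Base: filing + 16 years → 10 November 2002.
  Interference Suspension Credit: +234 days → 2 July 2003.
  Prosecution Delay Deduction: −320 days → 16 August 2002.
Expiry of referenced patent CV-823172:
  Base: filing + 16 years → 1 September 2001.
  Interference Suspension Credit: +487 days → 1 January 2003.
  Administrative Delay Adjustment: +671 days → 2 November 2004.
  Prosecution Delay Deduction: −57 days → 6 September 2004.
Terminal disclaimer: CV-195073 expires on the earlier of 16 August 2002 and 6 September 2004.

August 16, 2002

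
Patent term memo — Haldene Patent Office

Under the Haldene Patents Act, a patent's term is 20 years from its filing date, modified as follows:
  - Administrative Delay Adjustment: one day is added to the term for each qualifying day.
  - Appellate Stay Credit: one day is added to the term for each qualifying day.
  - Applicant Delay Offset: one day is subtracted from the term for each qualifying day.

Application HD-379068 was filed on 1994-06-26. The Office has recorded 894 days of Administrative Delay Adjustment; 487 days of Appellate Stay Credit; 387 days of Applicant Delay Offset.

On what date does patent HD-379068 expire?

March 16, 2017

Base term: filing date + 20 years → 26 June 2014.
Administrative Delay Adjustment: +894 days → 6 December 2016.
Appellate Stay Credit: +487 days → 7 April 2018.
Applicant Delay Offset: −387 days → 16 March 2017.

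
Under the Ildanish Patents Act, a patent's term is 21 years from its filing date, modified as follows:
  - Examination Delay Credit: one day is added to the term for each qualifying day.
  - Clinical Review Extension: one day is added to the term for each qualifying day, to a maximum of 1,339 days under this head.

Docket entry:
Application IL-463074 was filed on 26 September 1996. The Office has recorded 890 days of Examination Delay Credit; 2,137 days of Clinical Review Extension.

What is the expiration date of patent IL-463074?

Base term: filing date + 21 years → 26 September 2017.
Examination Delay Credit: +890 days → 4 March 2020.
Clinical Review Extension: 2137 days claimed exceeds the 1339-day cap, so +1339 days → 3 November 2023.

2023-11-03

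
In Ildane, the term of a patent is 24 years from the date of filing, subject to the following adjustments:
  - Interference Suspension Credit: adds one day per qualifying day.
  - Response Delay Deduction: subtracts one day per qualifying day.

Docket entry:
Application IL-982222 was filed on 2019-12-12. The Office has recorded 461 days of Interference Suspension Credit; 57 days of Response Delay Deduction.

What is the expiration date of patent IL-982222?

Base term: filing date + 24 years → 12 December 2043.
Interference Suspension Credit: +461 days → 17 March 2045.
Response Delay Deduction: −57 days → 19 January 2045.

January 19, 2045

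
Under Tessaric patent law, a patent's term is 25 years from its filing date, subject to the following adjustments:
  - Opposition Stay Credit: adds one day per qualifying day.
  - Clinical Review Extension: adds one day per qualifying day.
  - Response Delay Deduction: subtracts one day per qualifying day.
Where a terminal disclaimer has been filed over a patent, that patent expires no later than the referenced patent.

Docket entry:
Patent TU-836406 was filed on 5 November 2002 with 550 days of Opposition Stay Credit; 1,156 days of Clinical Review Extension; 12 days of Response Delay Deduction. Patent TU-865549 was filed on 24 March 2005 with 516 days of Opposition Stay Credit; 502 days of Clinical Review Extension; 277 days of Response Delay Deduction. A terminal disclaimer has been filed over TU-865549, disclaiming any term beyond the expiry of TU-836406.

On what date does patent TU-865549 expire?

Natural term of TU-865549:
  Base: filing + 25 years → 24 March 2030.
  Opposition Stay Credit: +516 days → 22 August 2031.
  Clinical Review Extension: +502 days → 5 January 2033.
  Response Delay Deduction: −277 days → 3 April 2032.
Expiry of referenced patent TU-836406:
  Base: filing + 25 years → 5 November 2027.
  Opposition Stay Credit: +550 days → 8 May 2029.
  Clinical Review Extension: +1156 days → 7 July 2032.
  Response Delay Deduction: −12 days → 25 June 2032.
Terminal disclaimer: TU-865549 expires on the earlier of 3 April 2032 and 25 June 2032.

April 3, 2032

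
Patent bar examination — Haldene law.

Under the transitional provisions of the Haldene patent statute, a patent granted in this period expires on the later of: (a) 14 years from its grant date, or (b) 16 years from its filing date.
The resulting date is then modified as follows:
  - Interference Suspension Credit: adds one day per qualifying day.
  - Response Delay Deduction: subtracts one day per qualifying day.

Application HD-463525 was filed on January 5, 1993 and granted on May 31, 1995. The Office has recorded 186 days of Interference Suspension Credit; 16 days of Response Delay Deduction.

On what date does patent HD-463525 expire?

2009-11-17

(a) grant + 14 years → 31 May 2009.
(b) filing + 16 years → 5 January 2009.
Later of the two: 31 May 2009.
Interference Suspension Credit: +186 days → 3 December 2009.
Response Delay Deduction: −16 days → 17 November 2009.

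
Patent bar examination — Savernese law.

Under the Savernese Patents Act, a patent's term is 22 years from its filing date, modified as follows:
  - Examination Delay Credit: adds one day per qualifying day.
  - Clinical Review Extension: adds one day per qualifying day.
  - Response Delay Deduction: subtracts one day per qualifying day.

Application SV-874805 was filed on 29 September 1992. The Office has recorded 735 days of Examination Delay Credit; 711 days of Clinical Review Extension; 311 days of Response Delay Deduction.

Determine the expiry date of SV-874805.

Base term: filing date + 22 years → 29 September 2014.
Examination Delay Credit: +735 days → 3 October 2016.
Clinical Review Extension: +711 days → 14 September 2018.
Response Delay Deduction: −311 days → 7 November 2017.

2017-11-07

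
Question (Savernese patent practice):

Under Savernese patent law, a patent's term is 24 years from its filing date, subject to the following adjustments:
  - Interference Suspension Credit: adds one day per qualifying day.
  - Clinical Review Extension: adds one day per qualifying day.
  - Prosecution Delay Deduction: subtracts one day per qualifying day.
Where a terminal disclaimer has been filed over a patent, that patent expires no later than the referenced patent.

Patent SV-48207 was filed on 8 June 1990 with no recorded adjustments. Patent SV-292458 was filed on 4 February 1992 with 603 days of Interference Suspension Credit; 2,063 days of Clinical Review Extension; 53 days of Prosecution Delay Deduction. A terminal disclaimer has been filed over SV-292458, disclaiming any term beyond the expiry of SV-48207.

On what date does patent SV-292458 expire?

Natural term of SV-292458:
  Base: filing + 24 years → 4 February 2016.
  Interference Suspension Credit: +603 days → 29 September 2017.
  Clinical Review Extension: +2063 days → 24 May 2023.
  Prosecution Delay Deduction: −53 days → 1 April 2023.
Expiry of referenced patent SV-48207:
  Base: filing + 24 years → 8 June 2014.
Terminal disclaimer: SV-292458 expires on the earlier of 1 April 2023 and 8 June 2014.

June 8, 2014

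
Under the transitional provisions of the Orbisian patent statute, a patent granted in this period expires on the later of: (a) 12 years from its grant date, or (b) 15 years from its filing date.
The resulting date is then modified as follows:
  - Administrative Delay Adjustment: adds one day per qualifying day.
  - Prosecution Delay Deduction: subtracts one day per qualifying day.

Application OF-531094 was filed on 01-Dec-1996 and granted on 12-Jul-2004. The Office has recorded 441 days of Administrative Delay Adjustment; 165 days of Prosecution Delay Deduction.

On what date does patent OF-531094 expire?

April 14, 2017

(a) grant + 12 years → 12 July 2016.
(b) filing + 15 years → 1 December 2011.
Later of the two: 12 July 2016.
Administrative Delay Adjustment: +441 days → 26 September 2017.
Prosecution Delay Deduction: −165 days → 14 April 2017.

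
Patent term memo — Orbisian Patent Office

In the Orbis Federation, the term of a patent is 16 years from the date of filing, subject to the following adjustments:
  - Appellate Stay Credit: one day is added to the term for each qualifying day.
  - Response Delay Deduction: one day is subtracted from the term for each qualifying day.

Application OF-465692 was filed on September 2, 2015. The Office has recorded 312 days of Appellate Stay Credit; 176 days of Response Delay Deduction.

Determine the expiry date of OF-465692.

Base term: filing date + 16 years → 2 September 2031.
Appellate Stay Credit: +312 days → 10 July 2032.
Response Delay Deduction: −176 days → 16 January 2032.

January 16, 2032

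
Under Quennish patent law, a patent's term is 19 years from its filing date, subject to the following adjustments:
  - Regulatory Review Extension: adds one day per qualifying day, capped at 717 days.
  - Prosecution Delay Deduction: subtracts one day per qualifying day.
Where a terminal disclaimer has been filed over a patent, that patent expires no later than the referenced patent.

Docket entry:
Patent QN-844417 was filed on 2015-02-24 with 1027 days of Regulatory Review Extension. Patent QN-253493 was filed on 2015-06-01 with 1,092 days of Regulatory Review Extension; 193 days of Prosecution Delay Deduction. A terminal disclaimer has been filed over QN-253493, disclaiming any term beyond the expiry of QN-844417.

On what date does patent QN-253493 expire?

2035-11-07

Natural term of QN-253493:
  Base: filing + 19 years → 1 June 2034.
  Regulatory Review Extension: 1092 days claimed exceeds the 717-day cap, so +717 days → 18 May 2036.
  Prosecution Delay Deduction: −193 days → 7 November 2035.
Expiry of referenced patent QN-844417:
  Base: filing + 19 years → 24 February 2034.
  Regulatory Review Extension: 1027 days claimed exceeds the 717-day cap, so +717 days → 11 February 2036.
Terminal disclaimer: QN-253493 expires on the earlier of 7 November 2035 and 11 February 2036.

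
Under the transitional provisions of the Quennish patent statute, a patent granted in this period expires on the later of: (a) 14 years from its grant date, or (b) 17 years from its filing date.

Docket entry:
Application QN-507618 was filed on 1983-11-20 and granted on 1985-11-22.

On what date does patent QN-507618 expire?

(a) grant + 14 years → 22 November 1999.
(b) filing + 17 years → 20 November 2000.
Later of the two: 20 November 2000.

2000-11-20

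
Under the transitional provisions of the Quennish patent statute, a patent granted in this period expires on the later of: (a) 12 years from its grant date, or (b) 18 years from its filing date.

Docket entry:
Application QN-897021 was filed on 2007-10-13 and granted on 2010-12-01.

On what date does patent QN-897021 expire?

2025-10-13

(a) grant + 12 years → 1 December 2022.
(b) filing + 18 years → 13 October 2025.
Later of the two: 13 October 2025.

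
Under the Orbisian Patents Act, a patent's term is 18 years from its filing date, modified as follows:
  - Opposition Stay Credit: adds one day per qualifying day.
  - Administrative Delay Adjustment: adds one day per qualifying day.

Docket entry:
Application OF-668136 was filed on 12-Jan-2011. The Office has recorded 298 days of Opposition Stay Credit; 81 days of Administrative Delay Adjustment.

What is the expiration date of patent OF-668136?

2030-01-26

Base term: filing date + 18 years → 12 January 2029.
Opposition Stay Credit: +298 days → 6 November 2029.
Administrative Delay Adjustment: +81 days → 26 January 2030.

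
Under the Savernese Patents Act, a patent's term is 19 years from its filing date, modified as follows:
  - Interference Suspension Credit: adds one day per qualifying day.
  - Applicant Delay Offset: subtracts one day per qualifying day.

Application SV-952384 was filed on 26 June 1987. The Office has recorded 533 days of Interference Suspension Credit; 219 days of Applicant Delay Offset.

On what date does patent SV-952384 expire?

2007-05-06

Base term: filing date + 19 years → 26 June 2006.
Interference Suspension Credit: +533 days → 11 December 2007.
Applicant Delay Offset: −219 days → 6 May 2007.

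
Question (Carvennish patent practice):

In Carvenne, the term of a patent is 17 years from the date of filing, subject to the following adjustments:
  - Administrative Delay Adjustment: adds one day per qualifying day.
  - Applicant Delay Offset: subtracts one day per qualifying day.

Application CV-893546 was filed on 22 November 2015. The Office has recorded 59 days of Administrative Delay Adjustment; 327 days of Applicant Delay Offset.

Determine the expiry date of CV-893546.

Base term: filing date + 17 years → 22 November 2032.
Administrative Delay Adjustment: +59 days → 20 January 2033.
Applicant Delay Offset: −327 days → 28 February 2032.

February 28, 2032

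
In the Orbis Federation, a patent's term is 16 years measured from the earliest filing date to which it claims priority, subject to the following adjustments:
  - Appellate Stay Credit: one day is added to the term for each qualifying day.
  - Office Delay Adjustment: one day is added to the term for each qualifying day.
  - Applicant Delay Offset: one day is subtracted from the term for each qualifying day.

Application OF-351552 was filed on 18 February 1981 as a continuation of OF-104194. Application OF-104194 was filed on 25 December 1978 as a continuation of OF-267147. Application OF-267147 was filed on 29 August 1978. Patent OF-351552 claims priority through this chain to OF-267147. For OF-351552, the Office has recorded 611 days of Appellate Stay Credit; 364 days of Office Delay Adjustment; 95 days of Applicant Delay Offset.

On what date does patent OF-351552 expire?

Earliest priority filing: 29 August 1978.
Base term: 29 August 1978 + 16 years → 29 August 1994.
Appellate Stay Credit: +611 days → 1 May 1996.
Office Delay Adjustment: +364 days → 30 April 1997.
Applicant Delay Offset: −95 days → 25 January 1997.

1997-01-25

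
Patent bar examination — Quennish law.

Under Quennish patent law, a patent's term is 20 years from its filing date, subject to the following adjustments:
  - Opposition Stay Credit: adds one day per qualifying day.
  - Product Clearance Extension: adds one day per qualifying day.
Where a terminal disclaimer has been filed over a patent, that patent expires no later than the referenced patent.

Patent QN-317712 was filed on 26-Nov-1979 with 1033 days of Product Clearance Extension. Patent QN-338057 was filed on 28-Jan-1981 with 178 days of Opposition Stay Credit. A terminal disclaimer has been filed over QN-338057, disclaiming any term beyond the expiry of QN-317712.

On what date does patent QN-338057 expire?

July 25, 2001

Natural term of QN-338057:
  Base: filing + 20 years → 28 January 2001.
  Opposition Stay Credit: +178 days → 25 July 2001.
Expiry of referenced patent QN-317712:
  Base: filing + 20 years → 26 November 1999.
  Product Clearance Extension: +1033 days → 24 September 2002.
Terminal disclaimer: QN-338057 expires on the earlier of 25 July 2001 and 24 September 2002.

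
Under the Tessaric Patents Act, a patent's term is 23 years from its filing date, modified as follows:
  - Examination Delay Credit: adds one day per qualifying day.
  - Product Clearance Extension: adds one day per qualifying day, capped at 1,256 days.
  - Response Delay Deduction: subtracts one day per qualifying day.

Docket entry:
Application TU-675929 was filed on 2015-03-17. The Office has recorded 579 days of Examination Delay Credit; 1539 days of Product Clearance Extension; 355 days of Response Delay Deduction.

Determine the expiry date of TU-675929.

Base term: filing date + 23 years → 17 March 2038.
Examination Delay Credit: +579 days → 17 October 2039.
Product Clearance Extension: 1539 days claimed exceeds the 1256-day cap, so +1256 days → 26 March 2043.
Response Delay Deduction: −355 days → 5 April 2042.

April 5, 2042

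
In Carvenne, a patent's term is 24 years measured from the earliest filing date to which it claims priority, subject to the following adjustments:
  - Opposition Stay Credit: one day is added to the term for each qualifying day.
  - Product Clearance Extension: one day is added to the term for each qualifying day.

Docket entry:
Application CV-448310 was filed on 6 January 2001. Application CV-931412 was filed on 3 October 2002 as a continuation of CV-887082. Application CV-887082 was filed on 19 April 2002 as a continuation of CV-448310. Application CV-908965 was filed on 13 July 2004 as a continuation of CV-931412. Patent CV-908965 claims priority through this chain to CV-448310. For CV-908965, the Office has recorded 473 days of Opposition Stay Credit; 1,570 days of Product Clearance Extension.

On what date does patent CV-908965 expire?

August 11, 2030

Earliest priority filing: 6 January 2001.
Base term: 6 January 2001 + 24 years → 6 January 2025.
Opposition Stay Credit: +473 days → 24 April 2026.
Product Clearance Extension: +1570 days → 11 August 2030.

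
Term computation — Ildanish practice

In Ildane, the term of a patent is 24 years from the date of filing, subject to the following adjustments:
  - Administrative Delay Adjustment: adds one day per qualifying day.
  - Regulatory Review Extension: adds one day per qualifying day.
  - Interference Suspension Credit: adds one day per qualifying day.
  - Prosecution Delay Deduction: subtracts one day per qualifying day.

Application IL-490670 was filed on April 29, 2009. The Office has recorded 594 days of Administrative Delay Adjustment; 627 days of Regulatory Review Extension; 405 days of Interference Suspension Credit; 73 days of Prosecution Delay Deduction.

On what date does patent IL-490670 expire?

Base term: filing date + 24 years → 29 April 2033.
Administrative Delay Adjustment: +594 days → 14 December 2034.
Regulatory Review Extension: +627 days → 1 September 2036.
Interference Suspension Credit: +405 days → 11 October 2037.
Prosecution Delay Deduction: −73 days → 30 July 2037.

2037-07-30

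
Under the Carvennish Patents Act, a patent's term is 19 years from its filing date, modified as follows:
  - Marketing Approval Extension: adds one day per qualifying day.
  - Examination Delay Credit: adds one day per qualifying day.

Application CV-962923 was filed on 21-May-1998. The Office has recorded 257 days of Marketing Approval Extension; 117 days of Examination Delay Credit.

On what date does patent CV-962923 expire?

2018-05-30

Base term: filing date + 19 years → 21 May 2017.
Marketing Approval Extension: +257 days → 2 February 2018.
Examination Delay Credit: +117 days → 30 May 2018.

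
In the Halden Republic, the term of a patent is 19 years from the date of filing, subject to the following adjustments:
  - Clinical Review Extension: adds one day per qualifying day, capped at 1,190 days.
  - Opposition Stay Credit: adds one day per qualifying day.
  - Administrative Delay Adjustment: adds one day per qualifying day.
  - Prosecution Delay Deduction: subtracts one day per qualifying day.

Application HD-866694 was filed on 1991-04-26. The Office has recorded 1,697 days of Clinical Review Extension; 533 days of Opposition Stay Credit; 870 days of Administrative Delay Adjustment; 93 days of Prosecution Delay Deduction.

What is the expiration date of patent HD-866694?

February 28, 2017

Base term: filing date + 19 years → 26 April 2010.
Clinical Review Extension: 1697 days claimed exceeds the 1190-day cap, so +1190 days → 29 July 2013.
Opposition Stay Credit: +533 days → 13 January 2015.
Administrative Delay Adjustment: +870 days → 1 June 2017.
Prosecution Delay Deduction: −93 days → 28 February 2017.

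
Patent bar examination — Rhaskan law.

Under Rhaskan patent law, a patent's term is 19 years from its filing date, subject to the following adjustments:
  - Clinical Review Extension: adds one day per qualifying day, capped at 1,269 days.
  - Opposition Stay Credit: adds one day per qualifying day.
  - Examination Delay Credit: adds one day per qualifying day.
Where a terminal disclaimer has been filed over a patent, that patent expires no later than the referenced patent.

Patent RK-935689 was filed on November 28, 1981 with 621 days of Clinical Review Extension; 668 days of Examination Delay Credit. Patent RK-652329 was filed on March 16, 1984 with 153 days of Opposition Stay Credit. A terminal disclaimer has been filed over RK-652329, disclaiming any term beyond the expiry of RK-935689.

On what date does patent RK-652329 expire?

2003-08-16

Natural term of RK-652329:
  Base: filing + 19 years → 16 March 2003.
  Opposition Stay Credit: +153 days → 16 August 2003.
Expiry of referenced patent RK-935689:
  Base: filing + 19 years → 28 November 2000.
  Clinical Review Extension: 621 days (within the 1269-day cap) → +621 days → 11 August 2002.
  Examination Delay Credit: +668 days → 9 June 2004.
Terminal disclaimer: RK-652329 expires on the earlier of 16 August 2003 and 9 June 2004.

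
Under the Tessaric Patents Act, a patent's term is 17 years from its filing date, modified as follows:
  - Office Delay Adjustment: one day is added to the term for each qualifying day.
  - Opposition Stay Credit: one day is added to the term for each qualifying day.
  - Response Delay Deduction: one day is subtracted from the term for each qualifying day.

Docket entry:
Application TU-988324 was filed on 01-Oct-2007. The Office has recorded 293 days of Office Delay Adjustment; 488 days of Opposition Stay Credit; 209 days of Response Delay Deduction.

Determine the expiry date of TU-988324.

2026-04-26

Base term: filing date + 17 years → 1 October 2024.
Office Delay Adjustment: +293 days → 21 July 2025.
Opposition Stay Credit: +488 days → 21 November 2026.
Response Delay Deduction: −209 days → 26 April 2026.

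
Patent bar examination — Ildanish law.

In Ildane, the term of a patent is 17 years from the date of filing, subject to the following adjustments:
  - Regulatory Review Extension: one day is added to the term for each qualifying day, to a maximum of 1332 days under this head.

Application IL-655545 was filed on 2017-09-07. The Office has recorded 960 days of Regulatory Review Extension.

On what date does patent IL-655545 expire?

Base term: filing date + 17 years → 7 September 2034.
Regulatory Review Extension: 960 days (within the 1332-day cap) → +960 days → 24 April 2037.

April 24, 2037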